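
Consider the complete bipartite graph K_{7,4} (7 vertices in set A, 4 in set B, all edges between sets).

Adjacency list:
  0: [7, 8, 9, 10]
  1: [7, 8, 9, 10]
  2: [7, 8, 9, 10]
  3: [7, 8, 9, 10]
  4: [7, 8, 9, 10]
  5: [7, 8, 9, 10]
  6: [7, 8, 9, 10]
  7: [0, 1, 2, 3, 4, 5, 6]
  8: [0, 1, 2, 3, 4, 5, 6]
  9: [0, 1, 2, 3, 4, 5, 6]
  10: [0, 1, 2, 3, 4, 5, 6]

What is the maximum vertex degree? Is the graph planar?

Set-A vertices have degree 4; set-B vertices have degree 7. Maximum degree = max(7,4) = 7.
K_{7,4} contains K_{3,3} as a subgraph (since both sides have >= 3 vertices); by Kuratowski's theorem it is not planar.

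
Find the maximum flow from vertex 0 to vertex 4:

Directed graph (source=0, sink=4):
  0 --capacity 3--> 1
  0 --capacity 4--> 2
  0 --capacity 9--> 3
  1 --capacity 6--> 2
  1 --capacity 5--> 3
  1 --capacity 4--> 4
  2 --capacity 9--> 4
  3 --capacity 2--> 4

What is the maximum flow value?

Computing max flow:
  Flow on (0->1): 3/3
  Flow on (0->2): 4/4
  Flow on (0->3): 2/9
  Flow on (1->4): 3/4
  Flow on (2->4): 4/9
  Flow on (3->4): 2/2
Maximum flow = 9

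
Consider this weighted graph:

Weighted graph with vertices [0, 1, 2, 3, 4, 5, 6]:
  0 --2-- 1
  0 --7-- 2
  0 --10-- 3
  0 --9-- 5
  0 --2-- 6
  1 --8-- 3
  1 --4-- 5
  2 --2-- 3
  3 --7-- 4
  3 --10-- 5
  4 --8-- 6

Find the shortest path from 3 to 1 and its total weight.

Using Dijkstra's algorithm from vertex 3:
Shortest path: 3 -> 1
Total weight: 8 = 8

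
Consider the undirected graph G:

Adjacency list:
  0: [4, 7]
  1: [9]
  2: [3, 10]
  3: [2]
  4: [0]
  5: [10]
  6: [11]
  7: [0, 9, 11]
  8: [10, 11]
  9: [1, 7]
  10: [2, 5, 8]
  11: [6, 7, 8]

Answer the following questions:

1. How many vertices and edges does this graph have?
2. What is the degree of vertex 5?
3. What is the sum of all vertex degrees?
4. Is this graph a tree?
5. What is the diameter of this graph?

Count: 12 vertices, 11 edges.
Vertex 5 has neighbors [10], degree = 1.
Handshaking lemma: 2 * 11 = 22.
A graph is a tree iff it is connected and has exactly n-1 edges. This graph is connected (all 12 vertices in one component) and has 12-1 = 11 edges. It is a tree.
Diameter (longest shortest path) = 7.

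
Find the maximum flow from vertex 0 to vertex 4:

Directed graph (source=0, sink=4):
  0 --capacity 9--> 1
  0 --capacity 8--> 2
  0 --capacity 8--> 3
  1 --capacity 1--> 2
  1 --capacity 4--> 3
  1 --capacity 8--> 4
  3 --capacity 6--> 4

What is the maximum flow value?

Computing max flow:
  Flow on (0->1): 8/9
  Flow on (0->3): 6/8
  Flow on (1->4): 8/8
  Flow on (3->4): 6/6
Maximum flow = 14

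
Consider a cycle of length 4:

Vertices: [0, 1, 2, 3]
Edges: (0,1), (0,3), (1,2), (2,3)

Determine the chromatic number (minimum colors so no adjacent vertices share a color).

This is an even cycle (C_4). Even cycles are bipartite.
Chromatic number = 2.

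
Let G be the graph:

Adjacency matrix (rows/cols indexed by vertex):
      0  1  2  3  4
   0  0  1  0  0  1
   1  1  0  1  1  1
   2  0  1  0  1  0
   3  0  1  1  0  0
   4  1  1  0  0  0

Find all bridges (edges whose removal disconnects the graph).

No bridges found. The graph is 2-edge-connected (no single edge removal disconnects it).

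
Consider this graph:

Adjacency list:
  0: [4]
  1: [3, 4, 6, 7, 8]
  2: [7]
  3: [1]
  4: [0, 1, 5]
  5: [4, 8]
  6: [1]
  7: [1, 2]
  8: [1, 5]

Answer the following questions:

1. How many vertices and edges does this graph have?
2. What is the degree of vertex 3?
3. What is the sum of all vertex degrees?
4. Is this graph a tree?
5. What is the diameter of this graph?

Count: 9 vertices, 9 edges.
Vertex 3 has neighbors [1], degree = 1.
Handshaking lemma: 2 * 9 = 18.
A tree on 9 vertices has 8 edges. This graph has 9 edges (1 extra). Not a tree.
Diameter (longest shortest path) = 4.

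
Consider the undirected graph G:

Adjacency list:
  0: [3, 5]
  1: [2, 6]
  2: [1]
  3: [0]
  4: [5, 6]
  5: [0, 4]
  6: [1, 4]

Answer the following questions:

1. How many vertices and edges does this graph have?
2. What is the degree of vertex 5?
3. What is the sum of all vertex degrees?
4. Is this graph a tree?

Count: 7 vertices, 6 edges.
Vertex 5 has neighbors [0, 4], degree = 2.
Handshaking lemma: 2 * 6 = 12.
A graph is a tree iff it is connected and has exactly n-1 edges. This graph is connected (all 7 vertices in one component) and has 7-1 = 6 edges. It is a tree.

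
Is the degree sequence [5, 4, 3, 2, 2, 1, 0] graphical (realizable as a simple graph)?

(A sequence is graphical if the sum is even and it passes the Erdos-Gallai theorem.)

Sum of degrees = 17. Sum is odd, so the sequence is NOT graphical.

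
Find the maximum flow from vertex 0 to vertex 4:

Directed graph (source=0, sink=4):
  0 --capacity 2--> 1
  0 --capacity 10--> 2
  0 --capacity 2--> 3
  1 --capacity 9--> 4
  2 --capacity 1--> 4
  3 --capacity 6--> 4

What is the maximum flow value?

Computing max flow:
  Flow on (0->1): 2/2
  Flow on (0->2): 1/10
  Flow on (0->3): 2/2
  Flow on (1->4): 2/9
  Flow on (2->4): 1/1
  Flow on (3->4): 2/6
Maximum flow = 5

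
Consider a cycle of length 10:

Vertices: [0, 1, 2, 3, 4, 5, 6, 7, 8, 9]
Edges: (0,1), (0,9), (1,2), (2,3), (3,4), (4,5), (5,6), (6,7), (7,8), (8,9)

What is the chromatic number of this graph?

This is an even cycle (C_10). Even cycles are bipartite.
Chromatic number = 2.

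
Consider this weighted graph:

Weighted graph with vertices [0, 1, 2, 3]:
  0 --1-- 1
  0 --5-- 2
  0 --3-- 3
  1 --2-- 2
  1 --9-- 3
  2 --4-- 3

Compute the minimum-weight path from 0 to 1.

Using Dijkstra's algorithm from vertex 0:
Shortest path: 0 -> 1
Total weight: 1 = 1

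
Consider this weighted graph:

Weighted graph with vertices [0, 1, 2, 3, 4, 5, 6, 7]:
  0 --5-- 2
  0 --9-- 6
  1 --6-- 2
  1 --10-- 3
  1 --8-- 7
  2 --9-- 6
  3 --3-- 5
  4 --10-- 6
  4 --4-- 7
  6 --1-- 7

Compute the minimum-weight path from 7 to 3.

Using Dijkstra's algorithm from vertex 7:
Shortest path: 7 -> 1 -> 3
Total weight: 8 + 10 = 18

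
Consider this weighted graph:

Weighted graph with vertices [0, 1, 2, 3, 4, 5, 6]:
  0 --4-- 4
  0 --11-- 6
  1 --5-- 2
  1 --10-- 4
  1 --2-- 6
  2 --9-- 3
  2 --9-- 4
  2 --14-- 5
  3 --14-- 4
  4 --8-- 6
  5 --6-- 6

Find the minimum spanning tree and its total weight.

Applying Kruskal's algorithm (sort edges by weight, add if no cycle):
  Add (1,6) w=2
  Add (0,4) w=4
  Add (1,2) w=5
  Add (5,6) w=6
  Add (4,6) w=8
  Add (2,3) w=9
  Skip (2,4) w=9 (creates cycle)
  Skip (1,4) w=10 (creates cycle)
  Skip (0,6) w=11 (creates cycle)
  Skip (2,5) w=14 (creates cycle)
  Skip (3,4) w=14 (creates cycle)
MST weight = 34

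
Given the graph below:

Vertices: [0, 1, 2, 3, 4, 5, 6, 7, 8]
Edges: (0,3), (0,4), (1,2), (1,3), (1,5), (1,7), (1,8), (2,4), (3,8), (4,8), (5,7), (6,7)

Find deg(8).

Vertex 8 has neighbors [1, 3, 4], so deg(8) = 3.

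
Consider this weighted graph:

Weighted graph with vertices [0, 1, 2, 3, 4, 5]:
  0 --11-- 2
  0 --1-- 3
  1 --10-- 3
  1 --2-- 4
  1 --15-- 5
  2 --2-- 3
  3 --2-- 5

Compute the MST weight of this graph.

Applying Kruskal's algorithm (sort edges by weight, add if no cycle):
  Add (0,3) w=1
  Add (1,4) w=2
  Add (2,3) w=2
  Add (3,5) w=2
  Add (1,3) w=10
  Skip (0,2) w=11 (creates cycle)
  Skip (1,5) w=15 (creates cycle)
MST weight = 17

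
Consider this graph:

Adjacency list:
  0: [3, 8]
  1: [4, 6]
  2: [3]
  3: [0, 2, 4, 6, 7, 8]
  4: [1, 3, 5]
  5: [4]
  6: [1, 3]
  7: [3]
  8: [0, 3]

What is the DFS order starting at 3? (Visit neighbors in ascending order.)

DFS from vertex 3 (neighbors processed in ascending order):
Visit order: 3, 0, 8, 2, 4, 1, 6, 5, 7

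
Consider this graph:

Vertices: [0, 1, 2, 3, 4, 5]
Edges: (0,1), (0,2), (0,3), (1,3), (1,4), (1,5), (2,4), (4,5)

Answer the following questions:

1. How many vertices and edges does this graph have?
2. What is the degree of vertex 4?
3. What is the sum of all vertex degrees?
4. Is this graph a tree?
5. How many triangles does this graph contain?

Count: 6 vertices, 8 edges.
Vertex 4 has neighbors [1, 2, 5], degree = 3.
Handshaking lemma: 2 * 8 = 16.
A tree on 6 vertices has 5 edges. This graph has 8 edges (3 extra). Not a tree.
Number of triangles = 2.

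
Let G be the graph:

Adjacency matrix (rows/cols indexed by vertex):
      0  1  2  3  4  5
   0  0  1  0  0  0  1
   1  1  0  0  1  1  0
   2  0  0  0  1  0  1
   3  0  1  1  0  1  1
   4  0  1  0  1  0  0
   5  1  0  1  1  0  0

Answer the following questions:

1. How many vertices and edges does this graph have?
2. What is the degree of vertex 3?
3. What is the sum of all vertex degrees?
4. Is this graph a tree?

Count: 6 vertices, 8 edges.
Vertex 3 has neighbors [1, 2, 4, 5], degree = 4.
Handshaking lemma: 2 * 8 = 16.
A tree on 6 vertices has 5 edges. This graph has 8 edges (3 extra). Not a tree.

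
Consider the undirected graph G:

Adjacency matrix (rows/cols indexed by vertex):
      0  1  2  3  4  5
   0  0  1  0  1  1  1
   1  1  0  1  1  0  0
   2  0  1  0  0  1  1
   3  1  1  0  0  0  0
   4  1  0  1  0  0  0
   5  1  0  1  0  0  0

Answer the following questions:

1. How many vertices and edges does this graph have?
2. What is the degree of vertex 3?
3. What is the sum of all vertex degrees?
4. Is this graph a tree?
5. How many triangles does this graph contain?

Count: 6 vertices, 8 edges.
Vertex 3 has neighbors [0, 1], degree = 2.
Handshaking lemma: 2 * 8 = 16.
A tree on 6 vertices has 5 edges. This graph has 8 edges (3 extra). Not a tree.
Number of triangles = 1.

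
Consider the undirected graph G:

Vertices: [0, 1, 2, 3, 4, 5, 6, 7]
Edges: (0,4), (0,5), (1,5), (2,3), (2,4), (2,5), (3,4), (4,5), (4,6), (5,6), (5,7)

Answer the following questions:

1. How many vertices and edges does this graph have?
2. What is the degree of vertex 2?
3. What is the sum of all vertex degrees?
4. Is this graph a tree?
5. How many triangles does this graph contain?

Count: 8 vertices, 11 edges.
Vertex 2 has neighbors [3, 4, 5], degree = 3.
Handshaking lemma: 2 * 11 = 22.
A tree on 8 vertices has 7 edges. This graph has 11 edges (4 extra). Not a tree.
Number of triangles = 4.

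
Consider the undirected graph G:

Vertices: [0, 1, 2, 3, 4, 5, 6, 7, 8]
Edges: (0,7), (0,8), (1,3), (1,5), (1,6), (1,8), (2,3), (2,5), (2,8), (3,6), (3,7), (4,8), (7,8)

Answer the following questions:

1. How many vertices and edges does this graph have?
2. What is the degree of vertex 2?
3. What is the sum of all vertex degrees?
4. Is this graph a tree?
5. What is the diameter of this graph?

Count: 9 vertices, 13 edges.
Vertex 2 has neighbors [3, 5, 8], degree = 3.
Handshaking lemma: 2 * 13 = 26.
A tree on 9 vertices has 8 edges. This graph has 13 edges (5 extra). Not a tree.
Diameter (longest shortest path) = 3.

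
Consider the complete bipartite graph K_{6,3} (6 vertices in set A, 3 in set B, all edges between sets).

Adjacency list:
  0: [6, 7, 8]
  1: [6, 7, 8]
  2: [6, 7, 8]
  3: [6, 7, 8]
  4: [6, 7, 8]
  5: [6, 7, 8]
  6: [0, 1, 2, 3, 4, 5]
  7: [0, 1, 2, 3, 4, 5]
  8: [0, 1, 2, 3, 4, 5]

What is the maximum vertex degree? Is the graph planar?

Set-A vertices have degree 3; set-B vertices have degree 6. Maximum degree = max(6,3) = 6.
K_{6,3} contains K_{3,3} as a subgraph (since both sides have >= 3 vertices); by Kuratowski's theorem it is not planar.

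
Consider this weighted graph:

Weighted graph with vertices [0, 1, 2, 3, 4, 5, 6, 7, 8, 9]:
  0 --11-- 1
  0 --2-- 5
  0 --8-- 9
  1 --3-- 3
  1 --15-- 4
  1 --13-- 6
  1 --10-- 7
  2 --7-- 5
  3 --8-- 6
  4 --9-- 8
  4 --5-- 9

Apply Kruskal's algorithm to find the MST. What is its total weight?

Applying Kruskal's algorithm (sort edges by weight, add if no cycle):
  Add (0,5) w=2
  Add (1,3) w=3
  Add (4,9) w=5
  Add (2,5) w=7
  Add (0,9) w=8
  Add (3,6) w=8
  Add (4,8) w=9
  Add (1,7) w=10
  Add (0,1) w=11
  Skip (1,6) w=13 (creates cycle)
  Skip (1,4) w=15 (creates cycle)
MST weight = 63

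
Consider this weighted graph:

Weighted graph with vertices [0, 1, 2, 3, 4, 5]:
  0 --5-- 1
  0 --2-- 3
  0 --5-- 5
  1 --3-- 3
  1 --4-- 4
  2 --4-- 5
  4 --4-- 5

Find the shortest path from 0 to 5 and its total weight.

Using Dijkstra's algorithm from vertex 0:
Shortest path: 0 -> 5
Total weight: 5 = 5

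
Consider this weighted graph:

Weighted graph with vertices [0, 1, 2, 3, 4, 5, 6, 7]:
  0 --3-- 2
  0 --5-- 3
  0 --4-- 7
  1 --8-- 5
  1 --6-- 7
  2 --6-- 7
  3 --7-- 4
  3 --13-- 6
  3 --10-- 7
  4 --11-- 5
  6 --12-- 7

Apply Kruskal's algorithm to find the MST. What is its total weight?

Applying Kruskal's algorithm (sort edges by weight, add if no cycle):
  Add (0,2) w=3
  Add (0,7) w=4
  Add (0,3) w=5
  Add (1,7) w=6
  Skip (2,7) w=6 (creates cycle)
  Add (3,4) w=7
  Add (1,5) w=8
  Skip (3,7) w=10 (creates cycle)
  Skip (4,5) w=11 (creates cycle)
  Add (6,7) w=12
  Skip (3,6) w=13 (creates cycle)
MST weight = 45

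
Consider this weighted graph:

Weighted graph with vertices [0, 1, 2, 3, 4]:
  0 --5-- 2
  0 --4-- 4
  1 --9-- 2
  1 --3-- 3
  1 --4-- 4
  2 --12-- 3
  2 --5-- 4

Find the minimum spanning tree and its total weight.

Applying Kruskal's algorithm (sort edges by weight, add if no cycle):
  Add (1,3) w=3
  Add (0,4) w=4
  Add (1,4) w=4
  Add (0,2) w=5
  Skip (2,4) w=5 (creates cycle)
  Skip (1,2) w=9 (creates cycle)
  Skip (2,3) w=12 (creates cycle)
MST weight = 16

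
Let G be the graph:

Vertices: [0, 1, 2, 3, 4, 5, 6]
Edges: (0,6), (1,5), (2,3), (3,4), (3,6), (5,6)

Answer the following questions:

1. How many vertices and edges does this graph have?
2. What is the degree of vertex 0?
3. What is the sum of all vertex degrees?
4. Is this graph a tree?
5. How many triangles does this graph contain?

Count: 7 vertices, 6 edges.
Vertex 0 has neighbors [6], degree = 1.
Handshaking lemma: 2 * 6 = 12.
A graph is a tree iff it is connected and has exactly n-1 edges. This graph is connected (all 7 vertices in one component) and has 7-1 = 6 edges. It is a tree.
Number of triangles = 0.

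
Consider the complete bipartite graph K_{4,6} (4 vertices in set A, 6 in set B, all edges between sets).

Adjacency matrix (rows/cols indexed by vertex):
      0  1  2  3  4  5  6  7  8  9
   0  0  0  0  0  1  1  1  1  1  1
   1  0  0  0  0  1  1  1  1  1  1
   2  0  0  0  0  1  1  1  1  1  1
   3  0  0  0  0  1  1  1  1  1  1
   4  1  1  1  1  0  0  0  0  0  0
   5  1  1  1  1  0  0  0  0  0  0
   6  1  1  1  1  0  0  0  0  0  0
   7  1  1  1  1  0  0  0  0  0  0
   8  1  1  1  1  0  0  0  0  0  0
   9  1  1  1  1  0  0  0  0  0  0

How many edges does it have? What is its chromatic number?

K_{4,6} has 4 * 6 = 24 edges.
Bipartite graphs have chromatic number 2 (color each partition differently).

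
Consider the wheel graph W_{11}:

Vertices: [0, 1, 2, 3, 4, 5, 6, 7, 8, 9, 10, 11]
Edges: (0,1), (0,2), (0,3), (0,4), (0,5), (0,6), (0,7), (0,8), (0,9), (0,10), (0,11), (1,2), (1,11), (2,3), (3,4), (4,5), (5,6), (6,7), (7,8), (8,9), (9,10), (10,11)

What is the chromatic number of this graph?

W_{11} = C_{11} plus a hub adjacent to every cycle vertex.
The outer cycle needs 3 colors (odd cycle); the hub is adjacent to all of them so needs a fresh color.
Chromatic number = 3 + 1 = 4.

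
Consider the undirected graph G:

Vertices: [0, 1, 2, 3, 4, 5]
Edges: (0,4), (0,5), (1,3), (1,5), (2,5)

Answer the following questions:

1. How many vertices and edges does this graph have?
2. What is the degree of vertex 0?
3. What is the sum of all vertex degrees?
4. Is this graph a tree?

Count: 6 vertices, 5 edges.
Vertex 0 has neighbors [4, 5], degree = 2.
Handshaking lemma: 2 * 5 = 10.
A graph is a tree iff it is connected and has exactly n-1 edges. This graph is connected (all 6 vertices in one component) and has 6-1 = 5 edges. It is a tree.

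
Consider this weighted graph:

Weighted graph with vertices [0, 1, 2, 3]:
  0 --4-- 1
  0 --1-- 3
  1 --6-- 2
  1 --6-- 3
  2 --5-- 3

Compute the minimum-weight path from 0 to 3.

Using Dijkstra's algorithm from vertex 0:
Shortest path: 0 -> 3
Total weight: 1 = 1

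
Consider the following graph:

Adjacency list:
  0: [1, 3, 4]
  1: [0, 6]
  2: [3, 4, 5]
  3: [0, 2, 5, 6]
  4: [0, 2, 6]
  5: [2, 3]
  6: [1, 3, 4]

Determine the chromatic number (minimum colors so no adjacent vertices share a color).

The graph has a maximum clique of size 3 (lower bound on chromatic number).
A valid 3-coloring: {0: 1, 1: 0, 2: 1, 3: 0, 4: 0, 5: 2, 6: 1}.
Chromatic number = 3.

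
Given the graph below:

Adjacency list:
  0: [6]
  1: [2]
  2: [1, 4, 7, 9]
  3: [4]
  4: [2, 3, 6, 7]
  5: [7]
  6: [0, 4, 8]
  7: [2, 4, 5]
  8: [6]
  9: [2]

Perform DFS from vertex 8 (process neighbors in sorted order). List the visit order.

DFS from vertex 8 (neighbors processed in ascending order):
Visit order: 8, 6, 0, 4, 2, 1, 7, 5, 9, 3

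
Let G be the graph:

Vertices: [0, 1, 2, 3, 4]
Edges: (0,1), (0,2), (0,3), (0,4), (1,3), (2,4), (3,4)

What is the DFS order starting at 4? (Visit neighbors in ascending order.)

DFS from vertex 4 (neighbors processed in ascending order):
Visit order: 4, 0, 1, 3, 2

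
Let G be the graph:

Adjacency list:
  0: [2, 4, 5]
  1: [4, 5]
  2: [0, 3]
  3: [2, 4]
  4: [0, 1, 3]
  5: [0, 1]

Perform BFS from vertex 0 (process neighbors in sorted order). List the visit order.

BFS from vertex 0 (neighbors processed in ascending order):
Visit order: 0, 2, 4, 5, 3, 1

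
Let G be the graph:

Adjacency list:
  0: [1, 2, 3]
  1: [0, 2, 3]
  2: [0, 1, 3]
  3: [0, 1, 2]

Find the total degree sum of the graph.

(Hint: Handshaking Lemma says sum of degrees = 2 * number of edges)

Count edges: 6 edges.
By Handshaking Lemma: sum of degrees = 2 * 6 = 12.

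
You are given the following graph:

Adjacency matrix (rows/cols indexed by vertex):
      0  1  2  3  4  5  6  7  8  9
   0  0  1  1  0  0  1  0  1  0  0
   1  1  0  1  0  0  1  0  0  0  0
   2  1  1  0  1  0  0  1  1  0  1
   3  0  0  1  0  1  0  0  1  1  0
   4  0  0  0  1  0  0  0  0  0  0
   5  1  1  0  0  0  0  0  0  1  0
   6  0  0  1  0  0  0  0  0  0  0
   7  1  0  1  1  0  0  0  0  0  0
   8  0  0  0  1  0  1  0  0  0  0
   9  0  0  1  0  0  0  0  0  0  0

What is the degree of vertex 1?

Vertex 1 has neighbors [0, 2, 5], so deg(1) = 3.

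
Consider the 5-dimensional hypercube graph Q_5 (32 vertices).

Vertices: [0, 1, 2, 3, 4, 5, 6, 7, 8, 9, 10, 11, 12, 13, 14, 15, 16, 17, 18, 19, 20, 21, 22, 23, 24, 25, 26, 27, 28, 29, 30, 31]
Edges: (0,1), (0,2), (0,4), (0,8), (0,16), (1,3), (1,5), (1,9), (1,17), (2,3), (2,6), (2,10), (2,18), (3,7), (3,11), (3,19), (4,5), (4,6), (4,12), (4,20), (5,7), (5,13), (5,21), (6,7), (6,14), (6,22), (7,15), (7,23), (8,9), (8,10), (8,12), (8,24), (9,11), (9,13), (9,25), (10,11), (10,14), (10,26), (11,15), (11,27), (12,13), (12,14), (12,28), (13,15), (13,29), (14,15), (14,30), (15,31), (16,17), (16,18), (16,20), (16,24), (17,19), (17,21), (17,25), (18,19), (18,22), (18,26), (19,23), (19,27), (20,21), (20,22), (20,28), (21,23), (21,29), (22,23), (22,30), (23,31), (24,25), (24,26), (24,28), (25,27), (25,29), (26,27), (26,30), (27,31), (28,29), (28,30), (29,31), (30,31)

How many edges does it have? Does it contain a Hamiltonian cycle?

Q_5 has 32 * 5 / 2 = 80 edges.
Q_5 (d >= 2) always has a Hamiltonian cycle: a 5-bit cyclic Gray code visits every vertex exactly once and returns to the start.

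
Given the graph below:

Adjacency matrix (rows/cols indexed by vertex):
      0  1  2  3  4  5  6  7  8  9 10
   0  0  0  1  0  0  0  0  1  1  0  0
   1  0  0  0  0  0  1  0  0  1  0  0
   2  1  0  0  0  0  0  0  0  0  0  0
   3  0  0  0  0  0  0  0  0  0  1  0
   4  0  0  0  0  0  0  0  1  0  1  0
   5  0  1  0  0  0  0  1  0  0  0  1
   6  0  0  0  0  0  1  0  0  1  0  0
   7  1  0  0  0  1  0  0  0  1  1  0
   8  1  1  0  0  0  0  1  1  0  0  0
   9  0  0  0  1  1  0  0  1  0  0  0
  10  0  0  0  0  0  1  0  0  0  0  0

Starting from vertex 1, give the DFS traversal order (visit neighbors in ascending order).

DFS from vertex 1 (neighbors processed in ascending order):
Visit order: 1, 5, 6, 8, 0, 2, 7, 4, 9, 3, 10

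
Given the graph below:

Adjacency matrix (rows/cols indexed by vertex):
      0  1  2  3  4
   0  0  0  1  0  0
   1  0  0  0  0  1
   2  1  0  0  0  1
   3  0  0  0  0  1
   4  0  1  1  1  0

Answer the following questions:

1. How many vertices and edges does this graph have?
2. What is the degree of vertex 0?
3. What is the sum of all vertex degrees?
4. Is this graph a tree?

Count: 5 vertices, 4 edges.
Vertex 0 has neighbors [2], degree = 1.
Handshaking lemma: 2 * 4 = 8.
A graph is a tree iff it is connected and has exactly n-1 edges. This graph is connected (all 5 vertices in one component) and has 5-1 = 4 edges. It is a tree.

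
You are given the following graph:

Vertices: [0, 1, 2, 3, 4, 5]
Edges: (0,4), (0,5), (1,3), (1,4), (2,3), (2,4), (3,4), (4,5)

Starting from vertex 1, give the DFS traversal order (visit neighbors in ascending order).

DFS from vertex 1 (neighbors processed in ascending order):
Visit order: 1, 3, 2, 4, 0, 5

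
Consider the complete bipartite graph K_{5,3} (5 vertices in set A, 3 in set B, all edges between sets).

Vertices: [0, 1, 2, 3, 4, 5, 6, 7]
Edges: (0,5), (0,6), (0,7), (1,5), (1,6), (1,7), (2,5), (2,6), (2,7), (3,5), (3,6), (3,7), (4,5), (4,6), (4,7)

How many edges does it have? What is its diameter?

K_{5,3} has 5 * 3 = 15 edges.
Any vertex reaches any opposite-side vertex in 1 step; same-side vertices reach in 2 steps via any opposite-side vertex.
Diameter = 2.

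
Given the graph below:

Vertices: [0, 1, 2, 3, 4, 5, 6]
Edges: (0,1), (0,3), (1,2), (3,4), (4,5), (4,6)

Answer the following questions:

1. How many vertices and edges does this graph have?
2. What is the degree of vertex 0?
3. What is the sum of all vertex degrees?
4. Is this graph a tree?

Count: 7 vertices, 6 edges.
Vertex 0 has neighbors [1, 3], degree = 2.
Handshaking lemma: 2 * 6 = 12.
A graph is a tree iff it is connected and has exactly n-1 edges. This graph is connected (all 7 vertices in one component) and has 7-1 = 6 edges. It is a tree.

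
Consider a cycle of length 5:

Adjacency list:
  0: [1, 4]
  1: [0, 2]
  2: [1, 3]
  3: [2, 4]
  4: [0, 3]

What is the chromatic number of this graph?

This is an odd cycle (C_5). Odd cycles are not bipartite (any 2-coloring forces two adjacent vertices to match), and 3 colors suffice.
Chromatic number = 3.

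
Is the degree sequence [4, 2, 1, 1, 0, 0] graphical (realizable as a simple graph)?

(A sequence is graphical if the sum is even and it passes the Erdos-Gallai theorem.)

Sum of degrees = 8. Sum is even but fails Erdos-Gallai. The sequence is NOT graphical.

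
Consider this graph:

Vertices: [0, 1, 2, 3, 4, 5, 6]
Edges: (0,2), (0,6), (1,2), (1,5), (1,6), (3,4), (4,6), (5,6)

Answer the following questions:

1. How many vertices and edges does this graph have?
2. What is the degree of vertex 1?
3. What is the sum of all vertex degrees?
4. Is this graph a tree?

Count: 7 vertices, 8 edges.
Vertex 1 has neighbors [2, 5, 6], degree = 3.
Handshaking lemma: 2 * 8 = 16.
A tree on 7 vertices has 6 edges. This graph has 8 edges (2 extra). Not a tree.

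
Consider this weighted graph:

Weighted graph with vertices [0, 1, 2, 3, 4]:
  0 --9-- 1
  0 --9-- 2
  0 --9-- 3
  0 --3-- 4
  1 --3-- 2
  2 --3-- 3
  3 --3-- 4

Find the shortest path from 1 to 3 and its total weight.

Using Dijkstra's algorithm from vertex 1:
Shortest path: 1 -> 2 -> 3
Total weight: 3 + 3 = 6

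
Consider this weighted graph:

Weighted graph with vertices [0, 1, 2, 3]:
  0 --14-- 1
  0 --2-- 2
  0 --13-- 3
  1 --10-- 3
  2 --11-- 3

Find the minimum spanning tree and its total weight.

Applying Kruskal's algorithm (sort edges by weight, add if no cycle):
  Add (0,2) w=2
  Add (1,3) w=10
  Add (2,3) w=11
  Skip (0,3) w=13 (creates cycle)
  Skip (0,1) w=14 (creates cycle)
MST weight = 23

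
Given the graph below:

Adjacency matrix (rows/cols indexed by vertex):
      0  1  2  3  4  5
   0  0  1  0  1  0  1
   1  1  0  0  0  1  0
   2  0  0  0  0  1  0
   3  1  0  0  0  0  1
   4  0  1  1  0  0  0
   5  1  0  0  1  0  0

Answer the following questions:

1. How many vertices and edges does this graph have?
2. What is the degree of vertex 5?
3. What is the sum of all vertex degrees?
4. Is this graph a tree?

Count: 6 vertices, 6 edges.
Vertex 5 has neighbors [0, 3], degree = 2.
Handshaking lemma: 2 * 6 = 12.
A tree on 6 vertices has 5 edges. This graph has 6 edges (1 extra). Not a tree.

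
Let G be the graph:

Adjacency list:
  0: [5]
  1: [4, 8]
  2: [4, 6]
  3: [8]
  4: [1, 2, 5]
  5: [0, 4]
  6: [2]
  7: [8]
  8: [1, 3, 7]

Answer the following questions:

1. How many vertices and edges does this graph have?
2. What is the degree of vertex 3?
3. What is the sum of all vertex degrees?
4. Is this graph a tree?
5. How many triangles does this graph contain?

Count: 9 vertices, 8 edges.
Vertex 3 has neighbors [8], degree = 1.
Handshaking lemma: 2 * 8 = 16.
A graph is a tree iff it is connected and has exactly n-1 edges. This graph is connected (all 9 vertices in one component) and has 9-1 = 8 edges. It is a tree.
Number of triangles = 0.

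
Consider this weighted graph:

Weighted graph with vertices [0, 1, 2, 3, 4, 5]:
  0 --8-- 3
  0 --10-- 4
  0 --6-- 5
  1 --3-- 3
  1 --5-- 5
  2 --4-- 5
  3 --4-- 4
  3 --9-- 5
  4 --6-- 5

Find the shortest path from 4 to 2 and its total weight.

Using Dijkstra's algorithm from vertex 4:
Shortest path: 4 -> 5 -> 2
Total weight: 6 + 4 = 10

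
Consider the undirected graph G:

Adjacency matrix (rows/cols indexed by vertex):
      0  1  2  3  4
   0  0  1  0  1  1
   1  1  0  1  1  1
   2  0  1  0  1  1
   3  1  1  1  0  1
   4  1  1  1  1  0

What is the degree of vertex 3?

Vertex 3 has neighbors [0, 1, 2, 4], so deg(3) = 4.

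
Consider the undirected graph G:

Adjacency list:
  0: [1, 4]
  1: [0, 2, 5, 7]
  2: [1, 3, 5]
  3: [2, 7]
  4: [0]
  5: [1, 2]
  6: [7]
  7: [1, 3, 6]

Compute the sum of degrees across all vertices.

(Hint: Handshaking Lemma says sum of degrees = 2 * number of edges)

Count edges: 9 edges.
By Handshaking Lemma: sum of degrees = 2 * 9 = 18.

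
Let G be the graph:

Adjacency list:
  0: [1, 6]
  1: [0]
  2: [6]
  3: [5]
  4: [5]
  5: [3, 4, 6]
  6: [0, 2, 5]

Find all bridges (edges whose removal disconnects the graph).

A bridge is an edge whose removal increases the number of connected components.
Bridges found: (0,1), (0,6), (2,6), (3,5), (4,5), (5,6)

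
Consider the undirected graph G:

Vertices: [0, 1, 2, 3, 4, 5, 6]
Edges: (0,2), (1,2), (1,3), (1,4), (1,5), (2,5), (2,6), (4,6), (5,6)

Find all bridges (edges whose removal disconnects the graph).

A bridge is an edge whose removal increases the number of connected components.
Bridges found: (0,2), (1,3)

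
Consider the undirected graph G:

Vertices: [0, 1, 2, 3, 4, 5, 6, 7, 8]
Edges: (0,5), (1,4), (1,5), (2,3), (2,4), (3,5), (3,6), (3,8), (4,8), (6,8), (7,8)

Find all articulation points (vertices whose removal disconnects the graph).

An articulation point is a vertex whose removal disconnects the graph.
Articulation points: [5, 8]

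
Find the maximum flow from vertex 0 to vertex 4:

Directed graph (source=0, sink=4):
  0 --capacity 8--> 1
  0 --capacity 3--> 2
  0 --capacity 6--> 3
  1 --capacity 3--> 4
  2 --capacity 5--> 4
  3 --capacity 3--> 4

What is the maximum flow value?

Computing max flow:
  Flow on (0->1): 3/8
  Flow on (0->2): 3/3
  Flow on (0->3): 3/6
  Flow on (1->4): 3/3
  Flow on (2->4): 3/5
  Flow on (3->4): 3/3
Maximum flow = 9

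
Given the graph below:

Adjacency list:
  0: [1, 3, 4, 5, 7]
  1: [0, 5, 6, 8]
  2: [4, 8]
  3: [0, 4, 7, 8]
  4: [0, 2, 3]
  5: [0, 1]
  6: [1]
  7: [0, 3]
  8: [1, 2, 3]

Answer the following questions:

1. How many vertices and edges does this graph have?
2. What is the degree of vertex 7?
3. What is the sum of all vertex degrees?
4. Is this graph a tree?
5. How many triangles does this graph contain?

Count: 9 vertices, 13 edges.
Vertex 7 has neighbors [0, 3], degree = 2.
Handshaking lemma: 2 * 13 = 26.
A tree on 9 vertices has 8 edges. This graph has 13 edges (5 extra). Not a tree.
Number of triangles = 3.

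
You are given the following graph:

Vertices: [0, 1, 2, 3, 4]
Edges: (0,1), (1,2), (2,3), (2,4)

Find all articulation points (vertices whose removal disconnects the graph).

An articulation point is a vertex whose removal disconnects the graph.
Articulation points: [1, 2]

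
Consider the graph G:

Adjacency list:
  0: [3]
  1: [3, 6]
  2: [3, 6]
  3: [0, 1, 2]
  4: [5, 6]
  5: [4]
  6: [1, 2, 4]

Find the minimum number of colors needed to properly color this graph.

The graph has a maximum clique of size 2 (lower bound on chromatic number).
A valid 2-coloring: {0: 1, 1: 1, 2: 1, 3: 0, 4: 1, 5: 0, 6: 0}.
Chromatic number = 2.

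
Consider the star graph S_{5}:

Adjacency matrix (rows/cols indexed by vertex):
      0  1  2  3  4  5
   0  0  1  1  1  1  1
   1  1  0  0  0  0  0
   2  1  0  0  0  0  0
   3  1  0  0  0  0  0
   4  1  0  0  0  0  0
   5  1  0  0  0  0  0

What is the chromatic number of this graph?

S_{5} has one hub adjacent to 5 leaves; leaves are pairwise non-adjacent.
Color the hub 0 and every leaf 1.
Chromatic number = 2.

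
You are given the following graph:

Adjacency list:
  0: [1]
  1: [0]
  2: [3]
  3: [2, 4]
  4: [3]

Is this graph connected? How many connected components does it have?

Checking connectivity: the graph has 2 connected component(s).
Components: [[0, 1], [2, 3, 4]]. The graph is NOT connected.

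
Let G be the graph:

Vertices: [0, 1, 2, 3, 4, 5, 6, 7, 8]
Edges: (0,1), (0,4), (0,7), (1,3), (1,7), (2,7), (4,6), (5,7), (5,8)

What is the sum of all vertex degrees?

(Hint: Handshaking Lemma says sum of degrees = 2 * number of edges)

Count edges: 9 edges.
By Handshaking Lemma: sum of degrees = 2 * 9 = 18.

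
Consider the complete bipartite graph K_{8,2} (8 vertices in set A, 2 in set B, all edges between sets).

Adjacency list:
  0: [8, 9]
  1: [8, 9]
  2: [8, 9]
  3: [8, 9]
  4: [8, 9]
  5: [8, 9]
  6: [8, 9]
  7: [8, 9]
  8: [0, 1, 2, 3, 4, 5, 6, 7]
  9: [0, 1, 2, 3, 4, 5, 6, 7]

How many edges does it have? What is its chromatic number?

K_{8,2} has 8 * 2 = 16 edges.
Bipartite graphs have chromatic number 2 (color each partition differently).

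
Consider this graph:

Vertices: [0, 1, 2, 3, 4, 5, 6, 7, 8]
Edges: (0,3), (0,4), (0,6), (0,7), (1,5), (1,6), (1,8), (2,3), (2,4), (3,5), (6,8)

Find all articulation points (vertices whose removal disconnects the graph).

An articulation point is a vertex whose removal disconnects the graph.
Articulation points: [0]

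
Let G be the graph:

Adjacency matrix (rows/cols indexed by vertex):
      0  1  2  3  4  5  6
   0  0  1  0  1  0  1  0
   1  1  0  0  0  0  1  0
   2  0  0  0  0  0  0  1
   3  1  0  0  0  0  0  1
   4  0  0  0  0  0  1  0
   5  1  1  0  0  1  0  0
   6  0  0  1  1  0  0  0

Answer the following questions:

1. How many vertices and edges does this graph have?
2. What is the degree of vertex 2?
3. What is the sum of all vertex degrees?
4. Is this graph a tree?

Count: 7 vertices, 7 edges.
Vertex 2 has neighbors [6], degree = 1.
Handshaking lemma: 2 * 7 = 14.
A tree on 7 vertices has 6 edges. This graph has 7 edges (1 extra). Not a tree.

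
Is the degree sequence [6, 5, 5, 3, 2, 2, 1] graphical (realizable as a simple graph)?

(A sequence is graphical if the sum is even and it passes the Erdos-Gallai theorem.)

Sum of degrees = 24. Sum is even but fails Erdos-Gallai. The sequence is NOT graphical.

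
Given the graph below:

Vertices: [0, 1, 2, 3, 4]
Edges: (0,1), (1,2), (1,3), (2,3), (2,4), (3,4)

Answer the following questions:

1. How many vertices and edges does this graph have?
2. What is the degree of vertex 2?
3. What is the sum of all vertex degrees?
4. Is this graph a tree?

Count: 5 vertices, 6 edges.
Vertex 2 has neighbors [1, 3, 4], degree = 3.
Handshaking lemma: 2 * 6 = 12.
A tree on 5 vertices has 4 edges. This graph has 6 edges (2 extra). Not a tree.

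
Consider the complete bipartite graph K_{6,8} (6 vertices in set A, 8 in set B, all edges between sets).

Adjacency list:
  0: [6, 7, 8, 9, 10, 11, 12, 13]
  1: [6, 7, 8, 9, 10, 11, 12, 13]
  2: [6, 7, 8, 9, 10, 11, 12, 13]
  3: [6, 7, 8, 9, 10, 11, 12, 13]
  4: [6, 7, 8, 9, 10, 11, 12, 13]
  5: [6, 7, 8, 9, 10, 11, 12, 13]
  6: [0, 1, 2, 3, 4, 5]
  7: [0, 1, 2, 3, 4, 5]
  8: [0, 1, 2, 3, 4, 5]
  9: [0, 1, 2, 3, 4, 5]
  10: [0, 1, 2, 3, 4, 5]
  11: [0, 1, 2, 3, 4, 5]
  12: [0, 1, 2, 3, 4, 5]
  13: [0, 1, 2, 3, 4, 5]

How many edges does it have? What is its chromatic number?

K_{6,8} has 6 * 8 = 48 edges.
Bipartite graphs have chromatic number 2 (color each partition differently).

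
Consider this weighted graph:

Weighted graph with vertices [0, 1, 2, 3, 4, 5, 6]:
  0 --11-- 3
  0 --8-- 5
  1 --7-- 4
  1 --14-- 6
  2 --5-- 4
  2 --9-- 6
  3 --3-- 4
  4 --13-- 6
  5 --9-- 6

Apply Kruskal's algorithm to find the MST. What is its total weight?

Applying Kruskal's algorithm (sort edges by weight, add if no cycle):
  Add (3,4) w=3
  Add (2,4) w=5
  Add (1,4) w=7
  Add (0,5) w=8
  Add (2,6) w=9
  Add (5,6) w=9
  Skip (0,3) w=11 (creates cycle)
  Skip (4,6) w=13 (creates cycle)
  Skip (1,6) w=14 (creates cycle)
MST weight = 41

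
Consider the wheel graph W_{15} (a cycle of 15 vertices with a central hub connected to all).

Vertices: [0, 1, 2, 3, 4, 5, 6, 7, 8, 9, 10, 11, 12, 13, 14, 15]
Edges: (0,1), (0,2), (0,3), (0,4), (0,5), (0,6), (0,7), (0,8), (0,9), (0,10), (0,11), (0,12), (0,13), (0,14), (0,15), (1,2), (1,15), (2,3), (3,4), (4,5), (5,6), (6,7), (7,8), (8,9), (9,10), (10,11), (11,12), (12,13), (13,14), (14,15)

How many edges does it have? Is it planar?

Wheel graph W_{15}: 15 cycle edges + 15 spoke edges = 30 edges.
Total vertices: 16.
The graph is planar.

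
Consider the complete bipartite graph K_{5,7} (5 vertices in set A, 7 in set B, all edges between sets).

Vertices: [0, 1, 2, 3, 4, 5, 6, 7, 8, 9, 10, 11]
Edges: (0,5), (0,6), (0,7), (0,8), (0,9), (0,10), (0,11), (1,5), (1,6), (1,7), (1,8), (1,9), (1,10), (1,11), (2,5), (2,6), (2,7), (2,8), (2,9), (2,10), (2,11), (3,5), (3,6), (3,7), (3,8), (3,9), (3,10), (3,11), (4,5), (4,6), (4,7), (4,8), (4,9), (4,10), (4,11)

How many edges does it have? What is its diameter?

K_{5,7} has 5 * 7 = 35 edges.
Any vertex reaches any opposite-side vertex in 1 step; same-side vertices reach in 2 steps via any opposite-side vertex.
Diameter = 2.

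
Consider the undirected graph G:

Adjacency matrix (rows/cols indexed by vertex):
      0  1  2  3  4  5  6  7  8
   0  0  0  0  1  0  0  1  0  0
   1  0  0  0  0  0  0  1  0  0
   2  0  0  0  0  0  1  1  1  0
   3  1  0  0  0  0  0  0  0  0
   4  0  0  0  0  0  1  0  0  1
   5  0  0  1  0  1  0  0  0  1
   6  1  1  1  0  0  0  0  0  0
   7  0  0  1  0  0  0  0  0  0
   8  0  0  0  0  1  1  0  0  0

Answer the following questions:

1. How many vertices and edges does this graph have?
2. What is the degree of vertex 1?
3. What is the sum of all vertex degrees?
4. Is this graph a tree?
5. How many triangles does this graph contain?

Count: 9 vertices, 9 edges.
Vertex 1 has neighbors [6], degree = 1.
Handshaking lemma: 2 * 9 = 18.
A tree on 9 vertices has 8 edges. This graph has 9 edges (1 extra). Not a tree.
Number of triangles = 1.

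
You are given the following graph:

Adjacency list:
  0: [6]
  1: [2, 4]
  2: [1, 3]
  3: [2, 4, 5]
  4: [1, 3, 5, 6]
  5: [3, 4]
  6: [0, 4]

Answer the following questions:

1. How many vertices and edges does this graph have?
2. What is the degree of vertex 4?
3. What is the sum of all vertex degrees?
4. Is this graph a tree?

Count: 7 vertices, 8 edges.
Vertex 4 has neighbors [1, 3, 5, 6], degree = 4.
Handshaking lemma: 2 * 8 = 16.
A tree on 7 vertices has 6 edges. This graph has 8 edges (2 extra). Not a tree.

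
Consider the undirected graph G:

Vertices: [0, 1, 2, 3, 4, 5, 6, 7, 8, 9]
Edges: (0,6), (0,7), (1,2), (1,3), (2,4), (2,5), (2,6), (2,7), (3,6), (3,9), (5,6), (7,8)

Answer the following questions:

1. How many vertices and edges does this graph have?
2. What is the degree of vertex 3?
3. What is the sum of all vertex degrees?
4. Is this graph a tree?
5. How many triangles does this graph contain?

Count: 10 vertices, 12 edges.
Vertex 3 has neighbors [1, 6, 9], degree = 3.
Handshaking lemma: 2 * 12 = 24.
A tree on 10 vertices has 9 edges. This graph has 12 edges (3 extra). Not a tree.
Number of triangles = 1.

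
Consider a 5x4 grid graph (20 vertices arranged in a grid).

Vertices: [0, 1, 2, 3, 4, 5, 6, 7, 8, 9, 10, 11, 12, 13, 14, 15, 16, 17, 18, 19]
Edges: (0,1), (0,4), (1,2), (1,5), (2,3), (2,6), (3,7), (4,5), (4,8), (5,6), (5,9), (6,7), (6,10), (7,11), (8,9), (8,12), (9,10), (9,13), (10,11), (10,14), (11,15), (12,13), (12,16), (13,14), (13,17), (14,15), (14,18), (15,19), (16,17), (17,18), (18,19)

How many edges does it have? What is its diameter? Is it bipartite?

A 5x4 grid has 16 vertical edges and 15 horizontal edges.
Total edges = 16 + 15 = 31.
Diameter = (5-1) + (4-1) = 7 (corner to opposite corner).
Grid graphs are bipartite (checkerboard coloring).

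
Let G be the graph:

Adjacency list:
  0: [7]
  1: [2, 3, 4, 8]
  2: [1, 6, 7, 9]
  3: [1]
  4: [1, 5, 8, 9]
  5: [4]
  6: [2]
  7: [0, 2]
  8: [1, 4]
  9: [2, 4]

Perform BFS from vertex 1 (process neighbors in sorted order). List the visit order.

BFS from vertex 1 (neighbors processed in ascending order):
Visit order: 1, 2, 3, 4, 8, 6, 7, 9, 5, 0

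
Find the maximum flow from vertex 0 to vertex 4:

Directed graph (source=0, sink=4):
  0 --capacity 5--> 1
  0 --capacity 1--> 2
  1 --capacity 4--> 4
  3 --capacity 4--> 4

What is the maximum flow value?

Computing max flow:
  Flow on (0->1): 4/5
  Flow on (1->4): 4/4
Maximum flow = 4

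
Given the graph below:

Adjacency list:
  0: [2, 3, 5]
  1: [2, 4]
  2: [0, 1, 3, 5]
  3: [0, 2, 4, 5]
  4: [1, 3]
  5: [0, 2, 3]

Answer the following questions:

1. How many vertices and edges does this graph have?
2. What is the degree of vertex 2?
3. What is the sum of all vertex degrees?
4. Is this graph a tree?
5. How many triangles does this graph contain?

Count: 6 vertices, 9 edges.
Vertex 2 has neighbors [0, 1, 3, 5], degree = 4.
Handshaking lemma: 2 * 9 = 18.
A tree on 6 vertices has 5 edges. This graph has 9 edges (4 extra). Not a tree.
Number of triangles = 4.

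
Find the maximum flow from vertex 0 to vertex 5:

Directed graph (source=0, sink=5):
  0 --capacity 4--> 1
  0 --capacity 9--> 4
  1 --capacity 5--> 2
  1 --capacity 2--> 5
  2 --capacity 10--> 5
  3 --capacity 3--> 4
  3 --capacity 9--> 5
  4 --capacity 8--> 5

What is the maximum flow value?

Computing max flow:
  Flow on (0->1): 4/4
  Flow on (0->4): 8/9
  Flow on (1->2): 2/5
  Flow on (1->5): 2/2
  Flow on (2->5): 2/10
  Flow on (4->5): 8/8
Maximum flow = 12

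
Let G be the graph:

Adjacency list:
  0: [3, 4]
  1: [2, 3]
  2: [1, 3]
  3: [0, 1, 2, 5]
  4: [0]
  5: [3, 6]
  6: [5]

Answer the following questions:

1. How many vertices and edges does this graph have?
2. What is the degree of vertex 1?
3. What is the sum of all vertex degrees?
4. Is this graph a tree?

Count: 7 vertices, 7 edges.
Vertex 1 has neighbors [2, 3], degree = 2.
Handshaking lemma: 2 * 7 = 14.
A tree on 7 vertices has 6 edges. This graph has 7 edges (1 extra). Not a tree.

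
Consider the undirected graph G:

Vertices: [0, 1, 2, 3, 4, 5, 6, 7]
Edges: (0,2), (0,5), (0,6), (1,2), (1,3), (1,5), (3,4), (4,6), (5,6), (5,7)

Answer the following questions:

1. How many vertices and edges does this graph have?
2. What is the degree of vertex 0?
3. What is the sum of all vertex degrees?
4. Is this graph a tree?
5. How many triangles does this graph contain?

Count: 8 vertices, 10 edges.
Vertex 0 has neighbors [2, 5, 6], degree = 3.
Handshaking lemma: 2 * 10 = 20.
A tree on 8 vertices has 7 edges. This graph has 10 edges (3 extra). Not a tree.
Number of triangles = 1.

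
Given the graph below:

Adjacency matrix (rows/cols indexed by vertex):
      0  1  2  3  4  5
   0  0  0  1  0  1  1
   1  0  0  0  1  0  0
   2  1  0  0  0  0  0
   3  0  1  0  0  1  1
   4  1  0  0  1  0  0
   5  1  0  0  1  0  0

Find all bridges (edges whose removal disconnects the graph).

A bridge is an edge whose removal increases the number of connected components.
Bridges found: (0,2), (1,3)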